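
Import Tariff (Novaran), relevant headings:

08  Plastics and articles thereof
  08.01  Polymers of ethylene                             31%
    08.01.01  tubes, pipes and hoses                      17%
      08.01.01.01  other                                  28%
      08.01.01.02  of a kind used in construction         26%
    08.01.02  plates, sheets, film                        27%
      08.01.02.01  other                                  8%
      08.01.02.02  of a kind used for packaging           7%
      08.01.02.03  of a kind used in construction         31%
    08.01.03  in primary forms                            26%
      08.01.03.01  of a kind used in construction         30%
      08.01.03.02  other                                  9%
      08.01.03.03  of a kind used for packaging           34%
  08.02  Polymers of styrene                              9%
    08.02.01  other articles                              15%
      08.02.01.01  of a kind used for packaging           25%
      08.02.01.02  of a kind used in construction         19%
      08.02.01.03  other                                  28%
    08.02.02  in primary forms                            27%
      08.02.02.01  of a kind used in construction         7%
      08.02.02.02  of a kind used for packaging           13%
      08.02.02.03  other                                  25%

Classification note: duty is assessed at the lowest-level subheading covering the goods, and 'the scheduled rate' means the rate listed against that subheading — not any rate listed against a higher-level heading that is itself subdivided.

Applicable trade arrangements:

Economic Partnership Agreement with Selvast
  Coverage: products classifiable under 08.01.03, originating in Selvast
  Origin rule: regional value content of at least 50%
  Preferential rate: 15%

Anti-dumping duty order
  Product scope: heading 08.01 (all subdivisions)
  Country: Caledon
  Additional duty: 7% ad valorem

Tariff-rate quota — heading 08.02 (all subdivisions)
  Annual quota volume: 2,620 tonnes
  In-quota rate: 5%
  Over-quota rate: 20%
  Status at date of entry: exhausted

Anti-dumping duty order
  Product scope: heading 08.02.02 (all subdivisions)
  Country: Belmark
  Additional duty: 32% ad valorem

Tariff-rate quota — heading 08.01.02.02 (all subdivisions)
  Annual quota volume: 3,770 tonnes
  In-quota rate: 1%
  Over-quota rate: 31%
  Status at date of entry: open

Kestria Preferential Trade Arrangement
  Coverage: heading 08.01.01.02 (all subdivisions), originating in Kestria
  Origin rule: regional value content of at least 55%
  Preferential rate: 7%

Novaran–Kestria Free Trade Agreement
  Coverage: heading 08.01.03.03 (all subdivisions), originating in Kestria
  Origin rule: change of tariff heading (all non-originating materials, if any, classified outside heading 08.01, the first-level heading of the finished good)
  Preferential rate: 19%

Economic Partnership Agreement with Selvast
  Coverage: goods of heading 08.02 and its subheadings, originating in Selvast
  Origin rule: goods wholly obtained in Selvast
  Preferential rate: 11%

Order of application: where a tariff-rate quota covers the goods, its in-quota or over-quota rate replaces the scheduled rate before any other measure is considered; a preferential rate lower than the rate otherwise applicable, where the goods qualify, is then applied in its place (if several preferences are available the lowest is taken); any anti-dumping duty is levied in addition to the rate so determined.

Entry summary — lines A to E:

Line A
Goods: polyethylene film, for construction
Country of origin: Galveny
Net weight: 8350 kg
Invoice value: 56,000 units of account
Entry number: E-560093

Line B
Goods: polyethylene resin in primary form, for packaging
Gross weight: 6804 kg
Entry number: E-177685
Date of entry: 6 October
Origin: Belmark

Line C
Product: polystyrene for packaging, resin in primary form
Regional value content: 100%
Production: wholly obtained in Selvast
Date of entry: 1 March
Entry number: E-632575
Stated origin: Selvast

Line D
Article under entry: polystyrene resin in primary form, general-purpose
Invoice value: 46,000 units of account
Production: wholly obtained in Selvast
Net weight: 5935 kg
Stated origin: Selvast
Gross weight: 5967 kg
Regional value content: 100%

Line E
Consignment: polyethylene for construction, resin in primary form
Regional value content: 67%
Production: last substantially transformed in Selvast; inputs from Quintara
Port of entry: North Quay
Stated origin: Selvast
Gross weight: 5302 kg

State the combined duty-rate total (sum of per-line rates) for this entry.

Line A: polyethylene → 08.01; film → 08.01.02; for construction → 08.01.02.03. Scheduled 31%. No special measure applies. → 31%.
Line B: polyethylene → 08.01; resin in primary form → 08.01.03; for packaging → 08.01.03.03. Scheduled 34%. No special measure applies. → 34%.
Line C: polystyrene → 08.02; resin in primary form → 08.02.02; for packaging → 08.02.02.02. Scheduled 13%. quota on 08.02 exhausted → over-quota 20%; Selvast agreement on 08.01.03: 08.02.02.02 not covered; Selvast agreement on 08.02: wholly obtained → 11% available; preferential 11%. → 11%.
Line D: polystyrene → 08.02; resin in primary form → 08.02.02; general-purpose → 08.02.02.03. Scheduled 25%. quota on 08.02 exhausted → over-quota 20%; Selvast agreement on 08.01.03: 08.02.02.03 not covered; Selvast agreement on 08.02: wholly obtained → 11% available; preferential 11%. → 11%.
Line E: polyethylene → 08.01; resin in primary form → 08.01.03; for construction → 08.01.03.01. Scheduled 30%. Selvast agreement on 08.01.03: RVC ≥ 50% → 15% available; Selvast agreement on 08.02: 08.01.03.01 not covered; preferential 15%. → 15%.
Sum: 31% + 34% + 11% + 11% + 15% = 102%.

102%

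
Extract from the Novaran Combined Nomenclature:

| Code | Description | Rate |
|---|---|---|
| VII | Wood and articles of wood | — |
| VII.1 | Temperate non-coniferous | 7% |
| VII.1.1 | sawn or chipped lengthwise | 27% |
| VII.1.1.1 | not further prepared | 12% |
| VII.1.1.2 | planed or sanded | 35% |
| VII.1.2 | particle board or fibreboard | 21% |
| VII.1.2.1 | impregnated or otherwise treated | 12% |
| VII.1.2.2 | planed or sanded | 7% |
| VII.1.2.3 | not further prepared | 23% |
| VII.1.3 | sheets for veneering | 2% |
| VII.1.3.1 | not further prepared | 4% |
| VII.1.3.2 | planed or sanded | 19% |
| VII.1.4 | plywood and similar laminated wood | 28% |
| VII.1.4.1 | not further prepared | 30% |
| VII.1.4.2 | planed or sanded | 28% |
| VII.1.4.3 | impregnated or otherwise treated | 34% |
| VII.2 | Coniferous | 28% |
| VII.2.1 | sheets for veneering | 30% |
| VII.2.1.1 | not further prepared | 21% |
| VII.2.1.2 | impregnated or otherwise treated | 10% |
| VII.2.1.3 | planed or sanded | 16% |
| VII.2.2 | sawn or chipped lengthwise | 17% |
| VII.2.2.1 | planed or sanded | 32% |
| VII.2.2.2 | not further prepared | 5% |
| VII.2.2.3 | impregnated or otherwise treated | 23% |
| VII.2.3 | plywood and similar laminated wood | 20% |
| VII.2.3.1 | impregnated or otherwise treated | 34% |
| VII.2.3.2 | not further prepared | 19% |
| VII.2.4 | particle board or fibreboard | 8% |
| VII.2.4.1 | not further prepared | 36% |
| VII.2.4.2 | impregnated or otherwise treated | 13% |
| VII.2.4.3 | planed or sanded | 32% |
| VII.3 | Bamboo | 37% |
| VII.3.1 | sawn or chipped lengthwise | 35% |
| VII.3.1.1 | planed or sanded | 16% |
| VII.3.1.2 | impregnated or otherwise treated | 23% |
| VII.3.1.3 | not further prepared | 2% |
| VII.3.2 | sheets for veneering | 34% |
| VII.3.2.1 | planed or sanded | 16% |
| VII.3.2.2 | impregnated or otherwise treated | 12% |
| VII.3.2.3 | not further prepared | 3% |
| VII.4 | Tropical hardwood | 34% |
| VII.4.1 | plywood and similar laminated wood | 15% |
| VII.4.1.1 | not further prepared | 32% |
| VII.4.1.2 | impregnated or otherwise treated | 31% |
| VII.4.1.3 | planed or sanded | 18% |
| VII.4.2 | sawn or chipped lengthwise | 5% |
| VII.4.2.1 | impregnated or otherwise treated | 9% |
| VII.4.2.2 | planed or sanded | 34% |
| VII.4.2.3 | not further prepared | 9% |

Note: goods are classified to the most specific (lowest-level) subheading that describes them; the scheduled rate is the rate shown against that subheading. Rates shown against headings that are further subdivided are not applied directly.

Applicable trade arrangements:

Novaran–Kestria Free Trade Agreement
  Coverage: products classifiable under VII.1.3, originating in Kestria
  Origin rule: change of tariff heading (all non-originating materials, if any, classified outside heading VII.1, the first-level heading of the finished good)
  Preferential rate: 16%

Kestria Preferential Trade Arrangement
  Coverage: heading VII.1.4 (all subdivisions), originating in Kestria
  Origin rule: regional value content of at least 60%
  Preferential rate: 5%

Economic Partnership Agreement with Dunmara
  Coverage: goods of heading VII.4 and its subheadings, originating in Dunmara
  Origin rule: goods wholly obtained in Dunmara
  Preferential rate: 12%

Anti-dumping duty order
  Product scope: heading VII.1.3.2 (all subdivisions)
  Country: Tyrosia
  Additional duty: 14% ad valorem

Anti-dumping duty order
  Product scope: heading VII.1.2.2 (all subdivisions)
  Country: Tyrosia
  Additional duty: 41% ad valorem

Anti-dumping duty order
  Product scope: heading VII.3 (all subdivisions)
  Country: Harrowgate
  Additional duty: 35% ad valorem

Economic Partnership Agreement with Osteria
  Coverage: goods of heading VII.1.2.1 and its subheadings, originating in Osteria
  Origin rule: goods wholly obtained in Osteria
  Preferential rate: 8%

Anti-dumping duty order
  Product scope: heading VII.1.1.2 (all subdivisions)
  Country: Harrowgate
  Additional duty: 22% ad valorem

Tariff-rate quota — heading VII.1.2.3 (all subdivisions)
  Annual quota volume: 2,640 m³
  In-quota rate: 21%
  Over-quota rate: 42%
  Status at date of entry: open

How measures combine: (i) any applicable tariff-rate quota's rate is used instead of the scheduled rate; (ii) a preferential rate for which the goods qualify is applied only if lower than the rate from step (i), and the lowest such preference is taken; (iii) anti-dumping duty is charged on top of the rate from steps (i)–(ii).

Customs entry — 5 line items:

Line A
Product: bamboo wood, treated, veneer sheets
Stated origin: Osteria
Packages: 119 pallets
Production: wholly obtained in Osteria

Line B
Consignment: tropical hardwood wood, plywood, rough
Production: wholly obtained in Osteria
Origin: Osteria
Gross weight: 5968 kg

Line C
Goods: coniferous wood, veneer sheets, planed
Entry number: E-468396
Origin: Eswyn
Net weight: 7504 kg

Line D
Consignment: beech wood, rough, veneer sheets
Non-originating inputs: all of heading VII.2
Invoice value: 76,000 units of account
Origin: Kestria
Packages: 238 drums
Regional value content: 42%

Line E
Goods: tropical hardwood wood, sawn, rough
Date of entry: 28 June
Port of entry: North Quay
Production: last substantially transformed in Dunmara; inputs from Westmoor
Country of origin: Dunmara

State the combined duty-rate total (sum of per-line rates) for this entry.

73%

Line A: bamboo → VII.3; veneer sheets → VII.3.2; treated → VII.3.2.2. Scheduled 12%. Osteria agreement on VII.1.2.1: VII.3.2.2 not covered. → 12%.
Line B: tropical hardwood → VII.4; plywood → VII.4.1; rough → VII.4.1.1. Scheduled 32%. Osteria agreement on VII.1.2.1: VII.4.1.1 not covered. → 32%.
Line C: coniferous → VII.2; veneer sheets → VII.2.1; planed → VII.2.1.3. Scheduled 16%. No special measure applies. → 16%.
Line D: beech → VII.1; veneer sheets → VII.1.3; rough → VII.1.3.1. Scheduled 4%. Kestria agreement on VII.1.3: CTH met → 16% available; Kestria agreement on VII.1.4: VII.1.3.1 not covered; preference 16% not lower than 4% → no reduction. → 4%.
Line E: tropical hardwood → VII.4; sawn → VII.4.2; rough → VII.4.2.3. Scheduled 9%. Dunmara agreement on VII.4: not wholly obtained. → 9%.
Sum: 12% + 32% + 16% + 4% + 9% = 73%.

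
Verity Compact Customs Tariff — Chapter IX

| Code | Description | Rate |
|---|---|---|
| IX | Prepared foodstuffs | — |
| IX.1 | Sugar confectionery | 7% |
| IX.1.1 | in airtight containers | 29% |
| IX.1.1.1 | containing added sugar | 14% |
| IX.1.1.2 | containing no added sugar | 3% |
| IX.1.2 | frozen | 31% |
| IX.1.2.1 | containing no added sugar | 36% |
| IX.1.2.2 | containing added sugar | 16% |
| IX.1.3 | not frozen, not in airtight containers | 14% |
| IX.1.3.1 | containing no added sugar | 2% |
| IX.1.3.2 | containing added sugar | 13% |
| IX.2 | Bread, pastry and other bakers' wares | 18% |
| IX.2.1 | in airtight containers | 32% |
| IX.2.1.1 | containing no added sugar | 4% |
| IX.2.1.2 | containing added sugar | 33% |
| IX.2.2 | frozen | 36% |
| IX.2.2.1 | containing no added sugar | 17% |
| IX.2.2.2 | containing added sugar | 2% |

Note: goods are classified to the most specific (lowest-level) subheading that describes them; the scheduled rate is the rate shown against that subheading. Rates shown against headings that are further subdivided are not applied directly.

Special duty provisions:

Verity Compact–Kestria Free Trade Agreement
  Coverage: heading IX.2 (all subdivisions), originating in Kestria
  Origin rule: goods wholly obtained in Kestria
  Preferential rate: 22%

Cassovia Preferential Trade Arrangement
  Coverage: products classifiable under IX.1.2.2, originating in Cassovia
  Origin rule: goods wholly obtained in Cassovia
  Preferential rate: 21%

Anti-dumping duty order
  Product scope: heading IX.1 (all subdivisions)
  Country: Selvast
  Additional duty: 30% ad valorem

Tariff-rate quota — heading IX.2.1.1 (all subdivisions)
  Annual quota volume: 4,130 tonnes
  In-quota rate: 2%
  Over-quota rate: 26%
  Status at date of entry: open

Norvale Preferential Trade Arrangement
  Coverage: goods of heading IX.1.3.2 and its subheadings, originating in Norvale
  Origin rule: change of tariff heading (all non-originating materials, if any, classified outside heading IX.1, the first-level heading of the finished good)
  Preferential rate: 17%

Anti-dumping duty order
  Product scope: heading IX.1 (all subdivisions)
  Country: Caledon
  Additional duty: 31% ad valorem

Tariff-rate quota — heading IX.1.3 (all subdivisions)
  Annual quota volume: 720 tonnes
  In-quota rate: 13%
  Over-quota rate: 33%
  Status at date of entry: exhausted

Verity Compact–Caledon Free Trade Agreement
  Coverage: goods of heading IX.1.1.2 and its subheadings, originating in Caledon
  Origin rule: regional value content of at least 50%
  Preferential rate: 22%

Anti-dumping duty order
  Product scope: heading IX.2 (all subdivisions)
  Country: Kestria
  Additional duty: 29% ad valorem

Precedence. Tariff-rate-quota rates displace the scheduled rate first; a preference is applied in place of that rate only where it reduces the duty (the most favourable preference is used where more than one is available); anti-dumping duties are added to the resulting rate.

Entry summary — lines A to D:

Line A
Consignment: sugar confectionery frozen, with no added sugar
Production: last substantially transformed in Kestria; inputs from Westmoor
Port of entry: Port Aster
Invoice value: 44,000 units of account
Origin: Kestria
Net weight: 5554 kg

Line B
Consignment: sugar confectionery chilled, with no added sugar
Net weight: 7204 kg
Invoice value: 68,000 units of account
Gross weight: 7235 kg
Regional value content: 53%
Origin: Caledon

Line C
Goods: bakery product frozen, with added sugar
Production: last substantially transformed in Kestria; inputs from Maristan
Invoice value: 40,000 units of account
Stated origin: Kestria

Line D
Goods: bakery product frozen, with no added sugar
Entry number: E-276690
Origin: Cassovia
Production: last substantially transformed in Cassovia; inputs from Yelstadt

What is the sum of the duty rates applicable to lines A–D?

148%

Line A: sugar confectionery → IX.1; frozen → IX.1.2; with no added sugar → IX.1.2.1. Scheduled 36%. Kestria agreement on IX.2: IX.1.2.1 not covered. → 36%.
Line B: sugar confectionery → IX.1; chilled → IX.1.3; with no added sugar → IX.1.3.1. Scheduled 2%. quota on IX.1.3 exhausted → over-quota 33%; Caledon agreement on IX.1.1.2: IX.1.3.1 not covered; anti-dumping (Caledon, IX.1): +31%; total 33% + 31% = 64%. → 64%.
Line C: bakery product → IX.2; frozen → IX.2.2; with added sugar → IX.2.2.2. Scheduled 2%. Kestria agreement on IX.2: not wholly obtained; anti-dumping (Kestria, IX.2): +29%; total 2% + 29% = 31%. → 31%.
Line D: bakery product → IX.2; frozen → IX.2.2; with no added sugar → IX.2.2.1. Scheduled 17%. Cassovia agreement on IX.1.2.2: IX.2.2.1 not covered. → 17%.
Sum: 36% + 64% + 31% + 17% = 148%.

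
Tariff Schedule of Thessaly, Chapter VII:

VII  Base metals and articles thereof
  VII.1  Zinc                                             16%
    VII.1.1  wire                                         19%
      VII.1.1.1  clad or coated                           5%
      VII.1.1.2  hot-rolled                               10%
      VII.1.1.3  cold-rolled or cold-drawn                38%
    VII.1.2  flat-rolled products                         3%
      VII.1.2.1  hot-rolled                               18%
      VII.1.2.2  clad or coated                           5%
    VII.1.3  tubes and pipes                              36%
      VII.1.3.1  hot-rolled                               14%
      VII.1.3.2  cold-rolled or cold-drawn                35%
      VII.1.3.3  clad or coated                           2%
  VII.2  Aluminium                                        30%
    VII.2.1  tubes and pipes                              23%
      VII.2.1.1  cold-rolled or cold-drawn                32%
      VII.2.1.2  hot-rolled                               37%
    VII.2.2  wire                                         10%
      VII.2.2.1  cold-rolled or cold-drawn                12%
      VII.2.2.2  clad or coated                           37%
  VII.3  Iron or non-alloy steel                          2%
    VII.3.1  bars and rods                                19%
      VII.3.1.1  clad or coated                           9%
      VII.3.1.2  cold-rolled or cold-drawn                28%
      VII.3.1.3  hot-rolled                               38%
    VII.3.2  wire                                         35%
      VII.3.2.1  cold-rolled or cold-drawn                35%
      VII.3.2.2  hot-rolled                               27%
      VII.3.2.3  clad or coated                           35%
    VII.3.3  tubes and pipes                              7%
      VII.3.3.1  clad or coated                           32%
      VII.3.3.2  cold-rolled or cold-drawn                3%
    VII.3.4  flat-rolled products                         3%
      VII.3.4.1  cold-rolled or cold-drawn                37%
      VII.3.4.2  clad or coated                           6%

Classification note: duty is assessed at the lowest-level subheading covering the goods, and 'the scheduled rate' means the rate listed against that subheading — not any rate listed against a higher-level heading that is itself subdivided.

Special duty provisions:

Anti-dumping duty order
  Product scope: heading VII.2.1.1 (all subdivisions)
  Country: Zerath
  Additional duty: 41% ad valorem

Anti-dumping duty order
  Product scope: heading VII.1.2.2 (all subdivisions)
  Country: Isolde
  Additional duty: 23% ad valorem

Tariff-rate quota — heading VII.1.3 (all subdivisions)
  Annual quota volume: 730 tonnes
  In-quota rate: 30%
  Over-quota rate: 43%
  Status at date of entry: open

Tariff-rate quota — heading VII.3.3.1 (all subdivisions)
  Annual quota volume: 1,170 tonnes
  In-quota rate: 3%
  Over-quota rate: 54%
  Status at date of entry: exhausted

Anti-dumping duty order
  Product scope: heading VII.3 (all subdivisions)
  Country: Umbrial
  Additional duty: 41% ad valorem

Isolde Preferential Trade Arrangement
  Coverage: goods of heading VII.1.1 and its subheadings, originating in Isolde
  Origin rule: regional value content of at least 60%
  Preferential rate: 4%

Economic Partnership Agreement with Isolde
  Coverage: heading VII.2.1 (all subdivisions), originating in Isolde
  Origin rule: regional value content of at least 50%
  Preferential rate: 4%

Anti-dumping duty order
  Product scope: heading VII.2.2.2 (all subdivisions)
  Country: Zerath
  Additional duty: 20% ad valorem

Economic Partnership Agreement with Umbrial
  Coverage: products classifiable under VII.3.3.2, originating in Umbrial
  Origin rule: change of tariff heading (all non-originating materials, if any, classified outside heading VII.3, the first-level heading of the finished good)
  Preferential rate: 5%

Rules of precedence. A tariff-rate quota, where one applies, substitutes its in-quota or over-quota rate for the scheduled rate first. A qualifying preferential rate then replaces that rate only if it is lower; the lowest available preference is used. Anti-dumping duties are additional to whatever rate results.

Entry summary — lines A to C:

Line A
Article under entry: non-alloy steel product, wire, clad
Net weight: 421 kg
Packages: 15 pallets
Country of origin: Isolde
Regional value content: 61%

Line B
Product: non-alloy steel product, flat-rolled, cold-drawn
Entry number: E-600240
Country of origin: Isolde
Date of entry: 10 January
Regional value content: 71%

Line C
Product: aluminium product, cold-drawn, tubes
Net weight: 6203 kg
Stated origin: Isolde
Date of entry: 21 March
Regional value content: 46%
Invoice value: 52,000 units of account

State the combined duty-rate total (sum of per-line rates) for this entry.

Line A: non-alloy steel → VII.3; wire → VII.3.2; clad → VII.3.2.3. Scheduled 35%. Isolde agreement on VII.1.1: VII.3.2.3 not covered; Isolde agreement on VII.2.1: VII.3.2.3 not covered. → 35%.
Line B: non-alloy steel → VII.3; flat-rolled → VII.3.4; cold-drawn → VII.3.4.1. Scheduled 37%. Isolde agreement on VII.1.1: VII.3.4.1 not covered; Isolde agreement on VII.2.1: VII.3.4.1 not covered. → 37%.
Line C: aluminium → VII.2; tubes → VII.2.1; cold-drawn → VII.2.1.1. Scheduled 32%. Isolde agreement on VII.1.1: VII.2.1.1 not covered; Isolde agreement on VII.2.1: RVC < 50%. → 32%.
Sum: 35% + 37% + 32% = 104%.

104%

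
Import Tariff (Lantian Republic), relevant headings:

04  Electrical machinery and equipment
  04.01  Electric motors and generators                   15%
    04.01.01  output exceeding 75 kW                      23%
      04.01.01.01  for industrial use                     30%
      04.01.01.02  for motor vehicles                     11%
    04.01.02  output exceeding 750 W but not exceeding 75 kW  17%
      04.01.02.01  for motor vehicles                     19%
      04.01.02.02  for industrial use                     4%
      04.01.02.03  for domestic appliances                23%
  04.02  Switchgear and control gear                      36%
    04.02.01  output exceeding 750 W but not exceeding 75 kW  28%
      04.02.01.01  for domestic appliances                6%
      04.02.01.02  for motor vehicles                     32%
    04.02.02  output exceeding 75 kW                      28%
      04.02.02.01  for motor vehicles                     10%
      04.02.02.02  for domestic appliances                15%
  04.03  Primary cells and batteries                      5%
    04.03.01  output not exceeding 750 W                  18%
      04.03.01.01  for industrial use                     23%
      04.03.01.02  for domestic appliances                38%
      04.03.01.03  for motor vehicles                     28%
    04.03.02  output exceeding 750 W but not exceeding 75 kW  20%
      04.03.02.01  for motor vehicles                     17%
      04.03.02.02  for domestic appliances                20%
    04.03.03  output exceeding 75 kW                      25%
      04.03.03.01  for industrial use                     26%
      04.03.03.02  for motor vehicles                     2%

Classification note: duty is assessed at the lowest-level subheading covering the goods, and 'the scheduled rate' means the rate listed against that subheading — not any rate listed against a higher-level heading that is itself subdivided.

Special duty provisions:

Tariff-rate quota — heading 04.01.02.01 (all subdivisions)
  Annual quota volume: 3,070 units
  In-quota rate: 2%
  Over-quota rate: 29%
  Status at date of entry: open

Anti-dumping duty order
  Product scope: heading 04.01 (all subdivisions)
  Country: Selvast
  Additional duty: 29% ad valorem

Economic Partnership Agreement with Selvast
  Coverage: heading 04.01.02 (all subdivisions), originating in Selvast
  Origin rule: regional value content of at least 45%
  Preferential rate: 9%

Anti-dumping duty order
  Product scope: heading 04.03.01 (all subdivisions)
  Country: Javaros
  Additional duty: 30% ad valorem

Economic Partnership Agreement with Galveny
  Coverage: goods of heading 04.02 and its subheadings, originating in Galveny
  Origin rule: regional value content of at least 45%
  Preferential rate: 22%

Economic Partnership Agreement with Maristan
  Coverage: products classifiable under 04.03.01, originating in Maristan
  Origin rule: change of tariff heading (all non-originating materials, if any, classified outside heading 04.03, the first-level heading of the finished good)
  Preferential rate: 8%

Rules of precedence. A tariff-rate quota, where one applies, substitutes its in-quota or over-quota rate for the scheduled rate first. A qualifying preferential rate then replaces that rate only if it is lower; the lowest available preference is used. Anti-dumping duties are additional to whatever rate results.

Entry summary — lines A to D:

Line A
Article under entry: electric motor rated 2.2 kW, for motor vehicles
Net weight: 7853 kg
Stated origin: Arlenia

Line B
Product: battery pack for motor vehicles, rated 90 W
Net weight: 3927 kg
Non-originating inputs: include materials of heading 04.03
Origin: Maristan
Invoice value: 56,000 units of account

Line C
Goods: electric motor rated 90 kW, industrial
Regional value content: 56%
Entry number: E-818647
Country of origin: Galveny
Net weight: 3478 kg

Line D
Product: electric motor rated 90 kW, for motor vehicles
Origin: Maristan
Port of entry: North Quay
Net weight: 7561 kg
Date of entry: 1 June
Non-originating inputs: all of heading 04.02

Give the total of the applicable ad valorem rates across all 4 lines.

71%

Line A: electric motor → 04.01; rated 2.2 kW → 04.01.02; for motor vehicles → 04.01.02.01. Scheduled 19%. quota on 04.01.02.01 open → in-quota 2%. → 2%.
Line B: battery pack → 04.03; rated 90 W → 04.03.01; for motor vehicles → 04.03.01.03. Scheduled 28%. Maristan agreement on 04.03.01: CTH not met. → 28%.
Line C: electric motor → 04.01; rated 90 kW → 04.01.01; industrial → 04.01.01.01. Scheduled 30%. Galveny agreement on 04.02: 04.01.01.01 not covered. → 30%.
Line D: electric motor → 04.01; rated 90 kW → 04.01.01; for motor vehicles → 04.01.01.02. Scheduled 11%. Maristan agreement on 04.03.01: 04.01.01.02 not covered. → 11%.
Sum: 2% + 28% + 30% + 11% = 71%.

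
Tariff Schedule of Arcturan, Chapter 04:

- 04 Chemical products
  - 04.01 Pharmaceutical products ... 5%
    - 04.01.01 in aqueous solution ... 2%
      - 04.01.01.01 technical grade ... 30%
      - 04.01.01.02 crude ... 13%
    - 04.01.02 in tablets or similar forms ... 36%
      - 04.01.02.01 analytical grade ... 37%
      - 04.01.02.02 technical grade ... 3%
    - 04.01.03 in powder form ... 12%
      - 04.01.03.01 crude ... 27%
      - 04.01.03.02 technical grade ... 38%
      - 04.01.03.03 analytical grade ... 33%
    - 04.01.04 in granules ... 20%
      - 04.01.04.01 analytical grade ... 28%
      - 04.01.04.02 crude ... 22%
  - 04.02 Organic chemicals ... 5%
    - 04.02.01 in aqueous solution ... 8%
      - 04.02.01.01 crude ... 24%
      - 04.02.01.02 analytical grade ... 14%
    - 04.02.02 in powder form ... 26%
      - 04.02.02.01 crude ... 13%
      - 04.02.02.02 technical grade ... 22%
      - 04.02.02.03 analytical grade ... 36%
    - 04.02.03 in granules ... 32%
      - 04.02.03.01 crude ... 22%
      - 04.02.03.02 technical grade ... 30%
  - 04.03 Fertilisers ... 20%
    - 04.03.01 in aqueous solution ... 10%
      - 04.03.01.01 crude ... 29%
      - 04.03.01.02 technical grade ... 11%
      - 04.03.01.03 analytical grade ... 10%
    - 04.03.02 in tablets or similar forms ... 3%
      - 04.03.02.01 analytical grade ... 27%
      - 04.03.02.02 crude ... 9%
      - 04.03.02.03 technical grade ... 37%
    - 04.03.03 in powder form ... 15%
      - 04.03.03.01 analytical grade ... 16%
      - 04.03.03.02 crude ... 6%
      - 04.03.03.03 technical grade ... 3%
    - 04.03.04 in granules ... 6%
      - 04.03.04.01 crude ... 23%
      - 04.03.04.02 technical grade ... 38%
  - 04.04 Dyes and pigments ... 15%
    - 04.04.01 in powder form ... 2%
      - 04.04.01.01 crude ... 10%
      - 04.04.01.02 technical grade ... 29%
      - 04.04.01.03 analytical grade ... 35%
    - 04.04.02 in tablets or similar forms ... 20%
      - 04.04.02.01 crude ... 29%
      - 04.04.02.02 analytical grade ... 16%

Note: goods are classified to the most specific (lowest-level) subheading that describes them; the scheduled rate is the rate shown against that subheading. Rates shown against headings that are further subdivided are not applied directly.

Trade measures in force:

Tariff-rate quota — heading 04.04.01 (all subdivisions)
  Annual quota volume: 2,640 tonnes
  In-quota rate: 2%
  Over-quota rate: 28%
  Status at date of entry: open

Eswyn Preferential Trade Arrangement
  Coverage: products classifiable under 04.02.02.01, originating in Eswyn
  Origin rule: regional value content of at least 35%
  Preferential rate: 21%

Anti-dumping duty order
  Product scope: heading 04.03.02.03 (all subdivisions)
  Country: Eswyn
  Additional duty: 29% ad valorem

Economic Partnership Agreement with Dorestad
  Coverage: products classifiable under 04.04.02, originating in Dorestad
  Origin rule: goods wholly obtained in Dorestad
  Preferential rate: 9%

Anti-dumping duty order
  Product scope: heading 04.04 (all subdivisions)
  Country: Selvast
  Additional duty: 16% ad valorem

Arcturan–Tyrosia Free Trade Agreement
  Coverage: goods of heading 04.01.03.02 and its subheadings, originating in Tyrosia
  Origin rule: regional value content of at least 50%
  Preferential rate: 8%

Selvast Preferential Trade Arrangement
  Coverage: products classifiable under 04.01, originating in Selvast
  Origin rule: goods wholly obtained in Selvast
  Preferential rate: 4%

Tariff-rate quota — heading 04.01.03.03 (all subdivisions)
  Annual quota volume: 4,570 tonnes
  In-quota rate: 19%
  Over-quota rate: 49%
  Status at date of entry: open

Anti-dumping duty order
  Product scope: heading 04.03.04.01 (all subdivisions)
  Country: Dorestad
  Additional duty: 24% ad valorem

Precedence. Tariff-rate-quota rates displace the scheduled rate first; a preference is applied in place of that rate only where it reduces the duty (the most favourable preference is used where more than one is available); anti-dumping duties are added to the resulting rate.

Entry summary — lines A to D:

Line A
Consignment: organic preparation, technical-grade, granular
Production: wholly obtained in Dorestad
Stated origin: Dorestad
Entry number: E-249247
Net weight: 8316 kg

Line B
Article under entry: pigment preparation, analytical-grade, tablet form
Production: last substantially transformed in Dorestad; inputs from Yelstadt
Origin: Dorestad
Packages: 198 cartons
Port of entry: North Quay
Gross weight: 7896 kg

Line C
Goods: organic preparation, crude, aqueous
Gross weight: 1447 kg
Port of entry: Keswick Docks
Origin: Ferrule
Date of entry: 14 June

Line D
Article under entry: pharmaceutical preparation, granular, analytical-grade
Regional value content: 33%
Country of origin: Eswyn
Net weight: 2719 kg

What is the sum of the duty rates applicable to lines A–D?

Line A: organic → 04.02; granular → 04.02.03; technical-grade → 04.02.03.02. Scheduled 30%. Dorestad agreement on 04.04.02: 04.02.03.02 not covered. → 30%.
Line B: pigment → 04.04; tablet form → 04.04.02; analytical-grade → 04.04.02.02. Scheduled 16%. Dorestad agreement on 04.04.02: not wholly obtained. → 16%.
Line C: organic → 04.02; aqueous → 04.02.01; crude → 04.02.01.01. Scheduled 24%. No special measure applies. → 24%.
Line D: pharmaceutical → 04.01; granular → 04.01.04; analytical-grade → 04.01.04.01. Scheduled 28%. Eswyn agreement on 04.02.02.01: 04.01.04.01 not covered. → 28%.
Sum: 30% + 16% + 24% + 28% = 98%.

98%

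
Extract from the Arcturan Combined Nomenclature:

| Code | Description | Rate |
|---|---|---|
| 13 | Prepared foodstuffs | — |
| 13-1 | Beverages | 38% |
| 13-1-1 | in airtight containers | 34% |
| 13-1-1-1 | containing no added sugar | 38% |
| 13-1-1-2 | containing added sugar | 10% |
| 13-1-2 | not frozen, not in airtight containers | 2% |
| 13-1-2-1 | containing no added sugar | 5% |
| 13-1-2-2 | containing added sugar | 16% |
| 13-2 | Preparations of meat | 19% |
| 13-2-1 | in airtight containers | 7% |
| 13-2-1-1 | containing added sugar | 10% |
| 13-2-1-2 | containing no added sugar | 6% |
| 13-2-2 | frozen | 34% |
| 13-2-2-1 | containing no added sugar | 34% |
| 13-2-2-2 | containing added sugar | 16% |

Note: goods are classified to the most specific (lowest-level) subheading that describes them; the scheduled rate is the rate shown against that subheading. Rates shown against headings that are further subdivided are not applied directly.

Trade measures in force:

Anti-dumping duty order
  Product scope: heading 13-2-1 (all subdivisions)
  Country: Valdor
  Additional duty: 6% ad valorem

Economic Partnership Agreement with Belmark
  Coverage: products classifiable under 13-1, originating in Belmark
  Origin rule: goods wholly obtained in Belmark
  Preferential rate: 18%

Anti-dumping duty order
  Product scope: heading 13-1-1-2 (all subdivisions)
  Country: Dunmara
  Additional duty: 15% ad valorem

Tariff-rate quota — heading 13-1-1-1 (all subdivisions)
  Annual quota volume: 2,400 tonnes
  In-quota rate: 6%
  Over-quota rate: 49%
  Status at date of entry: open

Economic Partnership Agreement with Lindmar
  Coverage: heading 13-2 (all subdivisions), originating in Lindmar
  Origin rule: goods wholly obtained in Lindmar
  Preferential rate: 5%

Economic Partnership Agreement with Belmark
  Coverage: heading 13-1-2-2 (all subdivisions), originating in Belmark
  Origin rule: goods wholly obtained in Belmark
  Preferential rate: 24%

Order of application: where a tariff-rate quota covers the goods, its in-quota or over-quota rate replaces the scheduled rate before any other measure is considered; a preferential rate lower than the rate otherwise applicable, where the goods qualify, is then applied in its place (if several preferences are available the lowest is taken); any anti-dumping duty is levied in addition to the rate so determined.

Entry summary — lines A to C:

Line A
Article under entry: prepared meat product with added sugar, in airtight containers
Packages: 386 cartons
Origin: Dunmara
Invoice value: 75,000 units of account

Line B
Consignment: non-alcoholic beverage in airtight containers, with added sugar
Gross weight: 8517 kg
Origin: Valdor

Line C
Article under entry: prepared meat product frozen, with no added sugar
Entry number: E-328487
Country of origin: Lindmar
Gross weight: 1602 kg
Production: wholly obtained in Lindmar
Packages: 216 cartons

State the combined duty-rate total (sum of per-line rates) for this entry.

25%

Line A: prepared meat product → 13-2; in airtight containers → 13-2-1; with added sugar → 13-2-1-1. Scheduled 10%. No special measure applies. → 10%.
Line B: non-alcoholic beverage → 13-1; in airtight containers → 13-1-1; with added sugar → 13-1-1-2. Scheduled 10%. No special measure applies. → 10%.
Line C: prepared meat product → 13-2; frozen → 13-2-2; with no added sugar → 13-2-2-1. Scheduled 34%. Lindmar agreement on 13-2: wholly obtained → 5% available; preferential 5%. → 5%.
Sum: 10% + 10% + 5% = 25%.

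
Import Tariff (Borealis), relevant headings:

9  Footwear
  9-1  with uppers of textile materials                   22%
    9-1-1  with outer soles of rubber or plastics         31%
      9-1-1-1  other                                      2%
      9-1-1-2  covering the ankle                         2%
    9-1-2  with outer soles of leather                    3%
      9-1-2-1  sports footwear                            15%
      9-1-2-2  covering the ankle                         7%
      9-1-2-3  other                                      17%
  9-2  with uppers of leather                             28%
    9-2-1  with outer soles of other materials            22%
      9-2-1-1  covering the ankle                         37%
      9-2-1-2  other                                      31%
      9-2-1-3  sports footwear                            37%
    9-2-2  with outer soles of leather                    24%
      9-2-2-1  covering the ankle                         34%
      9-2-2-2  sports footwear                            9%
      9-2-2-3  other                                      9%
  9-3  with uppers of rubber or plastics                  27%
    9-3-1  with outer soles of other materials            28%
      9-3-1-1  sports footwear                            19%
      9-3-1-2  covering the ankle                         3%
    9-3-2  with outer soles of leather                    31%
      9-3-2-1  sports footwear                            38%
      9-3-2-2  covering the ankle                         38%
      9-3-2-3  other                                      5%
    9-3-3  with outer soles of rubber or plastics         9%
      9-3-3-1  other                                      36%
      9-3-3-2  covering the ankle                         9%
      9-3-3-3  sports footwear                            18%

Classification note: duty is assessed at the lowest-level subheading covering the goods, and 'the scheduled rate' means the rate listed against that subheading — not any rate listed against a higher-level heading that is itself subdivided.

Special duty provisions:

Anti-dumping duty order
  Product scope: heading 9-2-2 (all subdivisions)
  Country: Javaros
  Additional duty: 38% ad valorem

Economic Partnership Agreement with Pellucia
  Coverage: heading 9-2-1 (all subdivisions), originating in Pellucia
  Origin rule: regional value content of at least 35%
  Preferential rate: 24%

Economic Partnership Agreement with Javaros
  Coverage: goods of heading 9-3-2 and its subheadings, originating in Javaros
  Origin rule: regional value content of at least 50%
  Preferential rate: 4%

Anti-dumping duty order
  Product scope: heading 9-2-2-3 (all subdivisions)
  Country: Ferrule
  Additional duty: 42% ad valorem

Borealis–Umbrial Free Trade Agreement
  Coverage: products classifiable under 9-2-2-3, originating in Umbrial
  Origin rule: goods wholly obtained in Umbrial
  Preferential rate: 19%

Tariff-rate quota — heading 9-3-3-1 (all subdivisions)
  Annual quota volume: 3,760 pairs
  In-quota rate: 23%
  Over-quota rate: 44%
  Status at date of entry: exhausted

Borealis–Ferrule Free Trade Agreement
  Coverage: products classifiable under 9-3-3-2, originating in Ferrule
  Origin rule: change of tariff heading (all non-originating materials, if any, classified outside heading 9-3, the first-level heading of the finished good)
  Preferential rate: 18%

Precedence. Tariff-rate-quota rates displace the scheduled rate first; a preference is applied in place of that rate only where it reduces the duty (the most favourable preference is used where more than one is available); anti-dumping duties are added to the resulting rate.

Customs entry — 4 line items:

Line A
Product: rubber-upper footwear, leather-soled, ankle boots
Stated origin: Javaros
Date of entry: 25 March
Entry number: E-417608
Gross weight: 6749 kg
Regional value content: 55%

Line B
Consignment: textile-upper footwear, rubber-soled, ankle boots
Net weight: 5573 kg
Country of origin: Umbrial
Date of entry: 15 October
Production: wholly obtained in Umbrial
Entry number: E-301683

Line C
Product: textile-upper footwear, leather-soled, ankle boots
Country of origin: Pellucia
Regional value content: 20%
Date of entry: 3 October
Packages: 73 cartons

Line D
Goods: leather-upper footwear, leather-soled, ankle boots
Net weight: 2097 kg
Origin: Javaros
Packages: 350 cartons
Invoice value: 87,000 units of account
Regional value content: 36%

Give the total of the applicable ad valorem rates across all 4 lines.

Line A: rubber-upper → 9-3; leather-soled → 9-3-2; ankle boots → 9-3-2-2. Scheduled 38%. Javaros agreement on 9-3-2: RVC ≥ 50% → 4% available; preferential 4%. → 4%.
Line B: textile-upper → 9-1; rubber-soled → 9-1-1; ankle boots → 9-1-1-2. Scheduled 2%. Umbrial agreement on 9-2-2-3: 9-1-1-2 not covered. → 2%.
Line C: textile-upper → 9-1; leather-soled → 9-1-2; ankle boots → 9-1-2-2. Scheduled 7%. Pellucia agreement on 9-2-1: 9-1-2-2 not covered. → 7%.
Line D: leather-upper → 9-2; leather-soled → 9-2-2; ankle boots → 9-2-2-1. Scheduled 34%. Javaros agreement on 9-3-2: 9-2-2-1 not covered; anti-dumping (Javaros, 9-2-2): +38%; total 34% + 38% = 72%. → 72%.
Sum: 4% + 2% + 7% + 72% = 85%.

85%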